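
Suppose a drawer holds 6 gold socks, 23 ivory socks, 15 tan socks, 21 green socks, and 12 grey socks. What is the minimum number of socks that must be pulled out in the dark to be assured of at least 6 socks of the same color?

Treat the 5 colors as pigeonholes.
The worst case takes 5 socks of each color without reaching 6 of any: 5 × 5 = 25.
The next sock must bring some color to 6, so 25 + 1 = 26.

26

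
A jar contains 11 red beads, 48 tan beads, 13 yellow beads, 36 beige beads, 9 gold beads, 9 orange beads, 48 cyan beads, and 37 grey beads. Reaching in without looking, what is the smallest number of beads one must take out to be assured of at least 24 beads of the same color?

135

In the worst case we take at most 23 of each color, but all 11 red, all 13 yellow, all 9 gold, and all 9 orange (fewer than 23), giving 11 + 23 + 13 + 23 + 9 + 9 + 23 + 23 = 134.
One more bead then forces some color to 24, so 134 + 1 = 135.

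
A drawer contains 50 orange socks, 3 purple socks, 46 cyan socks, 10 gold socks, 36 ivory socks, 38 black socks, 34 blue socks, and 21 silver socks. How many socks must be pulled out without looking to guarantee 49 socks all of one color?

In the worst case we take at most 48 of each color, but all 3 purple, all 46 cyan, all 10 gold, all 36 ivory, all 38 black, all 34 blue, and all 21 silver (fewer than 48), giving 48 + 3 + 46 + 10 + 36 + 38 + 34 + 21 = 236.
One more sock then forces some color to 49, so 236 + 1 = 237.

237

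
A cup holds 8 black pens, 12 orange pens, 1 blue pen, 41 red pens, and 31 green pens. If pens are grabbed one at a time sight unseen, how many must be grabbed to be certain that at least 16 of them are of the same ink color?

In the worst case we take at most 15 of each ink color, but all 8 black, all 12 orange, and all 1 blue (fewer than 15), giving 8 + 12 + 1 + 15 + 15 = 51.
One more pen then forces some ink color to 16, so 51 + 1 = 52.

52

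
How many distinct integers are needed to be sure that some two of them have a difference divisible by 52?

Use the pigeonhole principle on residue classes: two integers differ by a multiple of 52 exactly when they share a remainder mod 52.
There are 52 residue classes mod 52, so 52 integers can all lie in distinct classes.
One more integer must repeat a residue, giving a difference divisible by 52. So n = 52 + 1 = 53.

53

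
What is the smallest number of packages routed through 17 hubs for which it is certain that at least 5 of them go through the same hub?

There are 17 hubs acting as pigeonholes.
With 17 × 4 = 68 packages we could place exactly 4 in each, with no class reaching 5.
One more forces some class to hold 5, so 68 + 1 = 69.

69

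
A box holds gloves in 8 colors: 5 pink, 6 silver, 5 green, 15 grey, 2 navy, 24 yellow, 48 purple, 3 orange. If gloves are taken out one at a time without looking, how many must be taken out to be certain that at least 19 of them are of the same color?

In the worst case we take at most 18 of each color, but all 5 pink, all 6 silver, all 5 green, all 15 grey, all 2 navy, and all 3 orange (fewer than 18), giving 5 + 6 + 5 + 15 + 2 + 18 + 18 + 3 = 72.
One more glove then forces some color to 19, so 72 + 1 = 73.

73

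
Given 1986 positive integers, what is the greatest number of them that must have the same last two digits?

20

There are 100 possible two-digit endings, which serve as the pigeonholes.
If each of the 100 possible two-digit endings held at most 19, the total would be at most 100 × 19 = 1900 < 1986, a contradiction.
So at least one holds ⌈1986/100⌉ = 20.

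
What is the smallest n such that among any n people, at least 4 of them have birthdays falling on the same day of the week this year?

22

There are 7 days of the week acting as pigeonholes.
With 7 × 3 = 21 people we could place exactly 3 in each, with no class reaching 4.
One more forces some class to hold 4, so 21 + 1 = 22.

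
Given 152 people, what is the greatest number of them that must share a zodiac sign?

13

The 152 people fall into 12 zodiac signs.
If each of the 12 zodiac signs held at most 12, the total would be at most 12 × 12 = 144 < 152, a contradiction.
So at least one holds ⌈152/12⌉ = 13.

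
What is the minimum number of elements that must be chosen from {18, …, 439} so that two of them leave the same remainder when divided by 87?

Use the pigeonhole principle on residue classes: group the integers by remainder mod 87; there are 87 residue classes, each nonempty in this range.
Choosing one from each class (87 integers) avoids any shared remainder.
One more choice must repeat a class, so two differ by a multiple of 87. Hence 87 + 1 = 88.

88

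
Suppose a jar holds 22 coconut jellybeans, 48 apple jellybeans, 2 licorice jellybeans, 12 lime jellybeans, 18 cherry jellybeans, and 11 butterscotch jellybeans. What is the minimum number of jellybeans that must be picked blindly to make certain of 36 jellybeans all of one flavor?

In the worst case we take at most 35 of each flavor, but all 22 coconut, all 2 licorice, all 12 lime, all 18 cherry, and all 11 butterscotch (fewer than 35), giving 22 + 35 + 2 + 12 + 18 + 11 = 100.
One more jellybean then forces some flavor to 36, so 100 + 1 = 101.

101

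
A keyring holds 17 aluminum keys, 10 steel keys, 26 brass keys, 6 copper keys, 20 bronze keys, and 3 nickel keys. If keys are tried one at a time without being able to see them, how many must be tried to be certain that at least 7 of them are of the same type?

34

In the worst case we take at most 6 of each type, but all 3 nickel (fewer than 6), giving 6 + 6 + 6 + 6 + 6 + 3 = 33.
One more key then forces some type to 7, so 33 + 1 = 34.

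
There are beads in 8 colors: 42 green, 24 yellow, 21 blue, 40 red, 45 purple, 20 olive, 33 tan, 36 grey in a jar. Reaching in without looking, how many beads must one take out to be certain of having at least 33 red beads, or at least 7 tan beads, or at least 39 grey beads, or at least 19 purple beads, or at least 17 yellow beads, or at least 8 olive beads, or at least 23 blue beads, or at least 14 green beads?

150

Each of the 8 colors has its own threshold; avoid all of them simultaneously.
The worst case stops just short of every target: 13 green, 16 yellow, all 21 blue, 32 red, 18 purple, 7 olive, 6 tan, all 36 grey — 13 + 16 + 21 + 32 + 18 + 7 + 6 + 36 = 149 beads.
One more bead must push some color to its target, so 149 + 1 = 150.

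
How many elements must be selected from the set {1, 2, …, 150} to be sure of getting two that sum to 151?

76

Partition {1, …, 150} into 75 pairs: {1,150}, {2,149}, …, {75,76}.
Choosing 75 integers — say the integers 1 through 75 — takes one from each pair and avoids the property.
Choosing 76 forces two into the same pair by pigeonhole, and those sum to 151. So 76.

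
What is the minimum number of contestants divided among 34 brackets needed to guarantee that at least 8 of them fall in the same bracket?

239

There are 34 brackets acting as pigeonholes.
With 34 × 7 = 238 contestants we could place exactly 7 in each, with no class reaching 8.
One more forces some class to hold 8, so 238 + 1 = 239.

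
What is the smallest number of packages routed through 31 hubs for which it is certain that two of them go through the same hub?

32

There are 31 hubs acting as pigeonholes.
With 31 packages we could place one in each, avoiding any repeat.
One more forces some class to hold 2, so 31 + 1 = 32.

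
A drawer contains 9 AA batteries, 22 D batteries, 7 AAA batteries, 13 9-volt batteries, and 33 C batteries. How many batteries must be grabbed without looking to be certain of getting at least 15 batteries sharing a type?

In the worst case we take at most 14 of each type, but all 9 AA, all 7 AAA, and all 13 9-volt (fewer than 14), giving 9 + 14 + 7 + 13 + 14 = 57.
One more battery then forces some type to 15, so 57 + 1 = 58.

58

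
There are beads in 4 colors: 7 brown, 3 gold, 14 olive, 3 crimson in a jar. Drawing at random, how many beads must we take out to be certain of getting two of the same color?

The worst case takes 1 bead of each color without reaching 2 of any: 4 × 1 = 4.
The next bead must bring some color to 2, so 4 + 1 = 5.

5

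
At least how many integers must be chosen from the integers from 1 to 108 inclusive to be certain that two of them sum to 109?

Partition {1, …, 108} into 54 pairs: {1,108}, {2,107}, …, {54,55}.
Choosing 54 integers — say the integers 1 through 54 — takes one from each pair and avoids the property.
Choosing 55 forces two into the same pair by pigeonhole, and those sum to 109. So 55.

55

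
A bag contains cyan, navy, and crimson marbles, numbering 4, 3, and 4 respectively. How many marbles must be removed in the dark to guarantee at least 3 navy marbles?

The worst case draws every non-navy marble first: 4 + 4 = 8.
The next 3 draws are then forced to be navy, giving 8 + 3 = 11.

11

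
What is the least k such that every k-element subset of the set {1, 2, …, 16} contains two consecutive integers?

9

Partition {1, …, 16} into 8 pairs: {1,2}, {3,4}, …, {15,16}.
Choosing 8 integers — say the 8 even numbers 2, 4, …, 16 — takes one from each pair and avoids the property.
Choosing 9 forces two into the same pair by pigeonhole, and those are consecutive. So 9.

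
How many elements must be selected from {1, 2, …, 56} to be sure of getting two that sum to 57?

29

Partition {1, …, 56} into 28 pairs: {1,56}, {2,55}, …, {28,29}.
Choosing 28 integers — say the integers 1 through 28 — takes one from each pair and avoids the property.
Choosing 29 forces two into the same pair by pigeonhole, and those sum to 57. So 29.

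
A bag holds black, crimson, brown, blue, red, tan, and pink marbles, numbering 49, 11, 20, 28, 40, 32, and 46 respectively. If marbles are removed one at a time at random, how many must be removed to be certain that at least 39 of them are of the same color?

In the worst case we take at most 38 of each color, but all 11 crimson, all 20 brown, all 28 blue, and all 32 tan (fewer than 38), giving 38 + 11 + 20 + 28 + 38 + 32 + 38 = 205.
One more marble then forces some color to 39, so 205 + 1 = 206.

206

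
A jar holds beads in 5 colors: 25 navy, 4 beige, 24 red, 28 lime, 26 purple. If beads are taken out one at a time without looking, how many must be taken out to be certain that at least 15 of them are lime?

94

The worst case draws every non-lime bead first: 25 + 4 + 24 + 26 = 79.
The next 15 draws are then forced to be lime, giving 79 + 15 = 94.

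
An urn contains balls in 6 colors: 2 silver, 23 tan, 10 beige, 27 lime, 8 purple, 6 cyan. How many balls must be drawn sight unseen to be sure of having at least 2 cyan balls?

To avoid cyan balls as long as possible, exhaust the other 5 colors first.
The worst case draws every non-cyan ball first: 2 + 23 + 10 + 27 + 8 = 70.
The next 2 draws are then forced to be cyan, giving 70 + 2 = 72.

72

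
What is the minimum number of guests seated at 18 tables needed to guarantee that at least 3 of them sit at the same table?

There are 18 tables acting as pigeonholes.
With 18 × 2 = 36 guests we could place exactly 2 in each, with no class reaching 3.
One more forces some class to hold 3, so 36 + 1 = 37.

37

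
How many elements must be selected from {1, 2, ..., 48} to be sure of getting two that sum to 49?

25

Partition {1, …, 48} into 24 pairs: {1,48}, {2,47}, …, {24,25}.
Choosing 24 integers — say the integers 1 through 24 — takes one from each pair and avoids the property.
Choosing 25 forces two into the same pair by pigeonhole, and those sum to 49. So 25.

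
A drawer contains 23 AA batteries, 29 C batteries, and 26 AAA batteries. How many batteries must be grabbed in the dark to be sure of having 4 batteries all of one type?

10

The worst case takes 3 batteries of each type without reaching 4 of any: 3 × 3 = 9.
The next battery must bring some type to 4, so 9 + 1 = 10.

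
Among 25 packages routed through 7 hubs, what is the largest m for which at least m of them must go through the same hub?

4

The 25 packages fall into 7 hubs.
If each of the 7 hubs held at most 3, the total would be at most 7 × 3 = 21 < 25, a contradiction.
So at least one holds ⌈25/7⌉ = 4.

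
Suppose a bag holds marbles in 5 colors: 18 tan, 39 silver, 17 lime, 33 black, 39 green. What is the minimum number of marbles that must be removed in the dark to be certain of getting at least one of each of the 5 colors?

130

The hardest color to obtain is lime: we could draw every other marble first — 146 − 17 = 129 marbles — without a single lime one.
The next draw must be lime, so 129 + 1 = 130.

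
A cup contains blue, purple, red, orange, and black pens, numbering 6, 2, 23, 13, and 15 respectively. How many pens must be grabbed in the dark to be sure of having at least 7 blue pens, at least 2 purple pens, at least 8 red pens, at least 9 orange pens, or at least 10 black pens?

The worst case stops just short of every target: 6 blue, 1 purple, 7 red, 8 orange, 9 black — 6 + 1 + 7 + 8 + 9 = 31 pens.
One more pen must push some ink color to its target, so 31 + 1 = 32.

32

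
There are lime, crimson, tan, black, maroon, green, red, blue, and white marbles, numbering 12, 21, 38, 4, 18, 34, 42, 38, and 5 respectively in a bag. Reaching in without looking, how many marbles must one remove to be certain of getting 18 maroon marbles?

To avoid maroon marbles as long as possible, exhaust the other 8 colors first.
The worst case draws every non-maroon marble first: 12 + 21 + 38 + 4 + 34 + 42 + 38 + 5 = 194.
The next 18 draws are then forced to be maroon, giving 194 + 18 = 212.

212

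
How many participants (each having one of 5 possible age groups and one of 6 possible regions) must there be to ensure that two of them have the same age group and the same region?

There are 5 × 6 = 30 (age group, region) combinations acting as pigeonholes.
With 30 participants we could place one in each, avoiding any repeat.
One more forces some (age group, region) pair to hold 2, so 30 + 1 = 31.

31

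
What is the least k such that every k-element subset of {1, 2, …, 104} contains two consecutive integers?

53

Partition {1, …, 104} into 52 pairs: {1,2}, {3,4}, …, {103,104}.
Choosing 52 integers — say the 52 even numbers 2, 4, …, 104 — takes one from each pair and avoids the property.
Choosing 53 forces two into the same pair by pigeonhole, and those are consecutive. So 53.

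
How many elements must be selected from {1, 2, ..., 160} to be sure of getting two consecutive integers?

Partition {1, …, 160} into 80 pairs: {1,2}, {3,4}, …, {159,160}.
Choosing 80 integers — say the 80 even numbers 2, 4, …, 160 — takes one from each pair and avoids the property.
Choosing 81 forces two into the same pair by pigeonhole, and those are consecutive. So 81.

81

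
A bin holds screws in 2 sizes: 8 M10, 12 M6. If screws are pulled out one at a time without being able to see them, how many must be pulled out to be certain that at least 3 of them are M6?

The worst case draws every non-M6 screw first: 8.
The next 3 draws are then forced to be M6, giving 8 + 3 = 11.

11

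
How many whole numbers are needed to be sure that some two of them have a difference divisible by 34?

35

Two integers differ by a multiple of 34 exactly when they share a remainder mod 34.
There are 34 residue classes mod 34, so 34 integers can all lie in distinct classes.
One more integer must repeat a residue, giving a difference divisible by 34. So n = 34 + 1 = 35.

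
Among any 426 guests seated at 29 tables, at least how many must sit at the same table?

15

The 426 guests fall into 29 tables.
If each of the 29 tables held at most 14, the total would be at most 29 × 14 = 406 < 426, a contradiction.
So at least one holds ⌈426/29⌉ = 15.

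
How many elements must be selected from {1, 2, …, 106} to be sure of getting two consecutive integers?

54

Partition {1, …, 106} into 53 pairs: {1,2}, {3,4}, …, {105,106}.
Choosing 53 integers — say the 53 even numbers 2, 4, …, 106 — takes one from each pair and avoids the property.
Choosing 54 forces two into the same pair by pigeonhole, and those are consecutive. So 54.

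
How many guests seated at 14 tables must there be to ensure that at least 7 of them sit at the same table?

There are 14 tables acting as pigeonholes.
With 14 × 6 = 84 guests we could place exactly 6 in each, with no class reaching 7.
One more forces some class to hold 7, so 84 + 1 = 85.

85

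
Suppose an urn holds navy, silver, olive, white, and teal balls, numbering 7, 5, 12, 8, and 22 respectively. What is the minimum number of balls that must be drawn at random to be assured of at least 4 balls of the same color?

Treat the 5 colors as pigeonholes.
The worst case takes 3 balls of each color without reaching 4 of any: 5 × 3 = 15.
The next ball must bring some color to 4, so 15 + 1 = 16.

16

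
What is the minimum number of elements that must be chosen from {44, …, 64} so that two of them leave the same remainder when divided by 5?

6

Use the pigeonhole principle on residue classes: group the integers by remainder mod 5; there are 5 residue classes, each nonempty in this range.
Choosing one from each class (5 integers) avoids any shared remainder.
One more choice must repeat a class, so two differ by a multiple of 5. Hence 5 + 1 = 6.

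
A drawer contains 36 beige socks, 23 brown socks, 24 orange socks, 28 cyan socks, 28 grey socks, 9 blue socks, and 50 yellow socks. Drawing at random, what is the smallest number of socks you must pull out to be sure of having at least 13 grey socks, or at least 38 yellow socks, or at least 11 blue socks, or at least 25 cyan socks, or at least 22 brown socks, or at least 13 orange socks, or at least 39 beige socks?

152

The worst case stops just short of every target: all 36 beige, 21 brown, 12 orange, 24 cyan, 12 grey, all 9 blue, 37 yellow — 36 + 21 + 12 + 24 + 12 + 9 + 37 = 151 socks.
One more sock must push some color to its target, so 151 + 1 = 152.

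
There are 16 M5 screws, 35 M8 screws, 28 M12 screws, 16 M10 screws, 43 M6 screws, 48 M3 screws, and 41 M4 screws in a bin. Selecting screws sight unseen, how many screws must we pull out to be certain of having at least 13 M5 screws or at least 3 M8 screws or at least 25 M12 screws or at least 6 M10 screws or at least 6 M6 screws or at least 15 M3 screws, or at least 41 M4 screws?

The worst case stops just short of every target: 12 M5, 2 M8, 24 M12, 5 M10, 5 M6, 14 M3, 40 M4 — 12 + 2 + 24 + 5 + 5 + 14 + 40 = 102 screws.
One more screw must push some size to its target, so 102 + 1 = 103.

103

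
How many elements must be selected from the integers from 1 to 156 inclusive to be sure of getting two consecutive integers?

Partition {1, …, 156} into 78 pairs: {1,2}, {3,4}, …, {155,156}.
Choosing 78 integers — say the 78 even numbers 2, 4, …, 156 — takes one from each pair and avoids the property.
Choosing 79 forces two into the same pair by pigeonhole, and those are consecutive. So 79.

79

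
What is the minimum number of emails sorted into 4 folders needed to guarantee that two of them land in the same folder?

5

There are 4 folders acting as pigeonholes.
With 4 emails we could place one in each, avoiding any repeat.
One more forces some class to hold 2, so 4 + 1 = 5.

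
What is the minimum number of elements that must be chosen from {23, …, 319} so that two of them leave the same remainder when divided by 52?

53

Group the integers by remainder mod 52; there are 52 residue classes, each nonempty in this range.
Choosing one from each class (52 integers) avoids any shared remainder.
One more choice must repeat a class, so two differ by a multiple of 52. Hence 52 + 1 = 53.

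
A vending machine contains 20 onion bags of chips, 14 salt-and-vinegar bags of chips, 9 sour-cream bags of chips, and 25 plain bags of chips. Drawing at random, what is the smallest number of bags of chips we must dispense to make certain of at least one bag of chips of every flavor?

60

The hardest flavor to obtain is sour-cream: we could draw every other bag of chips first — 68 − 9 = 59 bags of chips — without a single sour-cream one.
The next draw must be sour-cream, so 59 + 1 = 60.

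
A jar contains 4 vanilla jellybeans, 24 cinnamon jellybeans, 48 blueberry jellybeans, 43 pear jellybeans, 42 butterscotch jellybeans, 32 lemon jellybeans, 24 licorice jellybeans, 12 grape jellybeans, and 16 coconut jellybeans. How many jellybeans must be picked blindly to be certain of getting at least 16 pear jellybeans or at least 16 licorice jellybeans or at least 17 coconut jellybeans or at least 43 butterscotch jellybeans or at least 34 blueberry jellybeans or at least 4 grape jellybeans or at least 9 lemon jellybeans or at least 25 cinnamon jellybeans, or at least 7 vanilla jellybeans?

161

The worst case stops just short of every target: all 4 vanilla, 24 cinnamon, 33 blueberry, 15 pear, 42 butterscotch, 8 lemon, 15 licorice, 3 grape, 16 coconut — 4 + 24 + 33 + 15 + 42 + 8 + 15 + 3 + 16 = 160 jellybeans.
One more jellybean must push some flavor to its target, so 160 + 1 = 161.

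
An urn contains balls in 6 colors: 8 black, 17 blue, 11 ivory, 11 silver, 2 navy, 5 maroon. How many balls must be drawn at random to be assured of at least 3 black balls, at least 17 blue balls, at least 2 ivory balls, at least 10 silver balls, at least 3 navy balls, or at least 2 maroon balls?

The worst case stops just short of every target: 2 black, 16 blue, 1 ivory, 9 silver, 2 navy, 1 maroon — 2 + 16 + 1 + 9 + 2 + 1 = 31 balls.
One more ball must push some color to its target, so 31 + 1 = 32.

32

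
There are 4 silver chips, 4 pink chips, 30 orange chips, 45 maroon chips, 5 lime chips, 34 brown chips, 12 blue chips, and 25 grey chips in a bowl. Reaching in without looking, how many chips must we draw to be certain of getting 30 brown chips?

The worst case draws every non-brown chip first: 4 + 4 + 30 + 45 + 5 + 12 + 25 = 125.
The next 30 draws are then forced to be brown, giving 125 + 30 = 155.

155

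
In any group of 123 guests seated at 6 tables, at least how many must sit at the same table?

21

The 123 guests fall into 6 tables.
If each of the 6 tables held at most 20, the total would be at most 6 × 20 = 120 < 123, a contradiction.
So at least one holds ⌈123/6⌉ = 21.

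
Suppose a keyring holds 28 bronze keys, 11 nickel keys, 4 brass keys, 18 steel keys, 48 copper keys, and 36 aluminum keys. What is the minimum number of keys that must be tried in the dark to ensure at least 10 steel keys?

The worst case draws every non-steel key first: 28 + 11 + 4 + 48 + 36 = 127.
The next 10 draws are then forced to be steel, giving 127 + 10 = 137.

137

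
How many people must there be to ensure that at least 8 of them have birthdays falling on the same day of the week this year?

50

There are 7 days of the week acting as pigeonholes.
With 7 × 7 = 49 people we could place exactly 7 in each, with no class reaching 8.
One more forces some class to hold 8, so 49 + 1 = 50.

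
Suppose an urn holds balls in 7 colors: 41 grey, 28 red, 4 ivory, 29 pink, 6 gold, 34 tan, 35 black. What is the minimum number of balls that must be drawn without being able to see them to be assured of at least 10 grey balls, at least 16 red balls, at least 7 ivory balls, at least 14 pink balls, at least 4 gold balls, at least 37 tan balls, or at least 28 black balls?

The worst case stops just short of every target: 9 grey, 15 red, all 4 ivory, 13 pink, 3 gold, all 34 tan, 27 black — 9 + 15 + 4 + 13 + 3 + 34 + 27 = 105 balls.
One more ball must push some color to its target, so 105 + 1 = 106.

106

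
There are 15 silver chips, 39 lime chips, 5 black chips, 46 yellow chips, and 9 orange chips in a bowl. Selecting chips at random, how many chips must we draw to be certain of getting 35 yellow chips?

103

To avoid yellow chips as long as possible, exhaust the other 4 colors first.
The worst case draws every non-yellow chip first: 15 + 39 + 5 + 9 = 68.
The next 35 draws are then forced to be yellow, giving 68 + 35 = 103.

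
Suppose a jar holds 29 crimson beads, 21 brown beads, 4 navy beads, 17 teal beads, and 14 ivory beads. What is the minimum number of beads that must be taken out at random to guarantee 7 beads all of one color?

29

In the worst case we take at most 6 of each color, but all 4 navy (fewer than 6), giving 6 + 6 + 4 + 6 + 6 = 28.
One more bead then forces some color to 7, so 28 + 1 = 29.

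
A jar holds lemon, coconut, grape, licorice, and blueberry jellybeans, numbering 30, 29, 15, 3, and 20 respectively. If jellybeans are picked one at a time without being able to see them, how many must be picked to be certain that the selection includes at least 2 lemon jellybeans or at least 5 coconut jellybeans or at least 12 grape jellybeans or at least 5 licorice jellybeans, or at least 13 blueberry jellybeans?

32

The worst case stops just short of every target: 1 lemon, 4 coconut, 11 grape, all 3 licorice, 12 blueberry — 1 + 4 + 11 + 3 + 12 = 31 jellybeans.
One more jellybean must push some flavor to its target, so 31 + 1 = 32.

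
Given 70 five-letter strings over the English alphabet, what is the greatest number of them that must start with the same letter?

There are 26 possible first letters, which serve as the pigeonholes.
If each of the 26 possible first letters held at most 2, the total would be at most 26 × 2 = 52 < 70, a contradiction.
So at least one holds ⌈70/26⌉ = 3.

3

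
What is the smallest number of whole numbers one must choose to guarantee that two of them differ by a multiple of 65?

66

Use the pigeonhole principle on residue classes: two integers differ by a multiple of 65 exactly when they share a remainder mod 65.
There are 65 residue classes mod 65, so 65 integers can all lie in distinct classes.
One more integer must repeat a residue, giving a difference divisible by 65. So n = 65 + 1 = 66.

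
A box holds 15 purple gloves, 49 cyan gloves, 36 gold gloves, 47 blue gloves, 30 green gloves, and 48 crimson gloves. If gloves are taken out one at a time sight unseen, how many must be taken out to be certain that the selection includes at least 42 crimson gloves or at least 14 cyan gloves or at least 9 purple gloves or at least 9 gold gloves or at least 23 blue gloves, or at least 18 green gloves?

The worst case stops just short of every target: 8 purple, 13 cyan, 8 gold, 22 blue, 17 green, 41 crimson — 8 + 13 + 8 + 22 + 17 + 41 = 109 gloves.
One more glove must push some color to its target, so 109 + 1 = 110.

110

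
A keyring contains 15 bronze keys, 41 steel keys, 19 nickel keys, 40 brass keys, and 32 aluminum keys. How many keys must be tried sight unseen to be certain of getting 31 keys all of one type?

Treat the 5 types as pigeonholes.
In the worst case we take at most 30 of each type, but all 15 bronze and all 19 nickel (fewer than 30), giving 15 + 30 + 19 + 30 + 30 = 124.
One more key then forces some type to 31, so 124 + 1 = 125.

125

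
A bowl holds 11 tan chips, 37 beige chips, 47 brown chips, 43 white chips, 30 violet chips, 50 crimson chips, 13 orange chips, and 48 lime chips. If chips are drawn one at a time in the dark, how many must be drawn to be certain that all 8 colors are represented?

The hardest color to obtain is tan: we could draw every other chip first — 279 − 11 = 268 chips — without a single tan one.
The next draw must be tan, so 268 + 1 = 269.

269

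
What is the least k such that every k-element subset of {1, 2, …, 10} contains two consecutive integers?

Partition {1, …, 10} into 5 pairs: {1,2}, {3,4}, …, {9,10}.
Choosing 5 integers — say the 5 even numbers 2, 4, …, 10 — takes one from each pair and avoids the property.
Choosing 6 forces two into the same pair by pigeonhole, and those are consecutive. So 6.

6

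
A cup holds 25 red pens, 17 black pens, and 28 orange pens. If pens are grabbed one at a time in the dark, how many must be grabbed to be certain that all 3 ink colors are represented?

54

The hardest ink color to obtain is black: we could draw every other pen first — 70 − 17 = 53 pens — without a single black one.
The next draw must be black, so 53 + 1 = 54.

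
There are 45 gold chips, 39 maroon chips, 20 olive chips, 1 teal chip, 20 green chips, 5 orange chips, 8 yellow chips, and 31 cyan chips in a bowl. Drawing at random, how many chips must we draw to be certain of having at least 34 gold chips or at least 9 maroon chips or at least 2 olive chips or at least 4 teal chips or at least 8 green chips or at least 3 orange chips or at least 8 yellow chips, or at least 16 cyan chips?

The worst case stops just short of every target: 33 gold, 8 maroon, 1 olive, all 1 teal, 7 green, 2 orange, 7 yellow, 15 cyan — 33 + 8 + 1 + 1 + 7 + 2 + 7 + 15 = 74 chips.
One more chip must push some color to its target, so 74 + 1 = 75.

75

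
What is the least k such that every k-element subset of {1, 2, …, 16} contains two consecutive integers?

9

Partition {1, …, 16} into 8 pairs: {1,2}, {3,4}, …, {15,16}.
Choosing 8 integers — say the 8 even numbers 2, 4, …, 16 — takes one from each pair and avoids the property.
Choosing 9 forces two into the same pair by pigeonhole, and those are consecutive. So 9.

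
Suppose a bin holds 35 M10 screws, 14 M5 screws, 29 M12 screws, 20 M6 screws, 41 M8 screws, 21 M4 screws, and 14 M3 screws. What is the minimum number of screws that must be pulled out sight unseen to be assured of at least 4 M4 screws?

To avoid M4 screws as long as possible, exhaust the other 6 sizes first.
The worst case draws every non-M4 screw first: 35 + 14 + 29 + 20 + 41 + 14 = 153.
The next 4 draws are then forced to be M4, giving 153 + 4 = 157.

157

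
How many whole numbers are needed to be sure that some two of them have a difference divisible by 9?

10

Use the pigeonhole principle on residue classes: two integers differ by a multiple of 9 exactly when they share a remainder mod 9.
There are 9 residue classes mod 9, so 9 integers can all lie in distinct classes.
One more integer must repeat a residue, giving a difference divisible by 9. So n = 9 + 1 = 10.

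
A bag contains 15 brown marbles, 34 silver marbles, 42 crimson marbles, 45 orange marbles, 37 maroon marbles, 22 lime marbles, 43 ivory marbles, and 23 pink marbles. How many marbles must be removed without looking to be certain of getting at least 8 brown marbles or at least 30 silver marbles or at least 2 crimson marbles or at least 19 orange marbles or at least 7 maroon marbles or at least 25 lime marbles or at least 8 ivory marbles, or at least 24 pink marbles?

114

The worst case stops just short of every target: 7 brown, 29 silver, 1 crimson, 18 orange, 6 maroon, all 22 lime, 7 ivory, 23 pink — 7 + 29 + 1 + 18 + 6 + 22 + 7 + 23 = 113 marbles.
One more marble must push some color to its target, so 113 + 1 = 114.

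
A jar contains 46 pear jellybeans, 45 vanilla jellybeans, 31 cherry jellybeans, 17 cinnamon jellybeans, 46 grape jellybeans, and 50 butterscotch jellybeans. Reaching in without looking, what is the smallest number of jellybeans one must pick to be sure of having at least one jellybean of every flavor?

219

The hardest flavor to obtain is cinnamon: we could draw every other jellybean first — 235 − 17 = 218 jellybeans — without a single cinnamon one.
The next draw must be cinnamon, so 218 + 1 = 219.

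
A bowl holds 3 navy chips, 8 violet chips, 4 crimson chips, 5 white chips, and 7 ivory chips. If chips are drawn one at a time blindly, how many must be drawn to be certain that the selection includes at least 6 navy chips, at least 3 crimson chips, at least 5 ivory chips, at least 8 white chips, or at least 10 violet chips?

23

The worst case stops just short of every target: all 3 navy, all 8 violet, 2 crimson, all 5 white, 4 ivory — 3 + 8 + 2 + 5 + 4 = 22 chips.
One more chip must push some color to its target, so 22 + 1 = 23.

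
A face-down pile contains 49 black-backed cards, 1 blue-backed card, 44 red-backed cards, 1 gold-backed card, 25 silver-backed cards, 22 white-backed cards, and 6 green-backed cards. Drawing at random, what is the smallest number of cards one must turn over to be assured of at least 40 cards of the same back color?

Treat the 7 back colors as pigeonholes.
In the worst case we take at most 39 of each back color, but all 1 blue-backed, all 1 gold-backed, all 25 silver-backed, all 22 white-backed, and all 6 green-backed (fewer than 39), giving 39 + 1 + 39 + 1 + 25 + 22 + 6 = 133.
One more card then forces some back color to 40, so 133 + 1 = 134.

134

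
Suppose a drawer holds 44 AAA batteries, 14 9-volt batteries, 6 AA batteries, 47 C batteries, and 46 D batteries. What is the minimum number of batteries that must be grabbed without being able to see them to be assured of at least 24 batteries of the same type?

In the worst case we take at most 23 of each type, but all 14 9-volt and all 6 AA (fewer than 23), giving 23 + 14 + 6 + 23 + 23 = 89.
One more battery then forces some type to 24, so 89 + 1 = 90.

90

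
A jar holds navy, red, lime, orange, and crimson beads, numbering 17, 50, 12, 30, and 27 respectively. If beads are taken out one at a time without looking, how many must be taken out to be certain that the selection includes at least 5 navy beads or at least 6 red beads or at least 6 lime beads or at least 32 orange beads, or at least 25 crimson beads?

69

The worst case stops just short of every target: 4 navy, 5 red, 5 lime, all 30 orange, 24 crimson — 4 + 5 + 5 + 30 + 24 = 68 beads.
One more bead must push some color to its target, so 68 + 1 = 69.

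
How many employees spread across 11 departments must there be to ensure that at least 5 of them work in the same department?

There are 11 departments acting as pigeonholes.
With 11 × 4 = 44 employees we could place exactly 4 in each, with no class reaching 5.
One more forces some class to hold 5, so 44 + 1 = 45.

45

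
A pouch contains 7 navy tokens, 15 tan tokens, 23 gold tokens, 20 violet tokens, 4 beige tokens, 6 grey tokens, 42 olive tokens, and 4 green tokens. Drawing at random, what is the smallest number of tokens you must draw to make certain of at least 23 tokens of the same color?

In the worst case we take at most 22 of each color, but all 7 navy, all 15 tan, all 20 violet, all 4 beige, all 6 grey, and all 4 green (fewer than 22), giving 7 + 15 + 22 + 20 + 4 + 6 + 22 + 4 = 100.
One more token then forces some color to 23, so 100 + 1 = 101.

101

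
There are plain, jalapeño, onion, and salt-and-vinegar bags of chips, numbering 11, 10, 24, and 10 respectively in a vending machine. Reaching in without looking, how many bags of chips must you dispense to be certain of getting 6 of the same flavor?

21

The worst case takes 5 bags of chips of each flavor without reaching 6 of any: 4 × 5 = 20.
The next bag of chips must bring some flavor to 6, so 20 + 1 = 21.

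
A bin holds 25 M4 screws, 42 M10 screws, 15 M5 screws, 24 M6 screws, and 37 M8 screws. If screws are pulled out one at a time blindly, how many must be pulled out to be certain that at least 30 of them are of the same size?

123

In the worst case we take at most 29 of each size, but all 25 M4, all 15 M5, and all 24 M6 (fewer than 29), giving 25 + 29 + 15 + 24 + 29 = 122.
One more screw then forces some size to 30, so 122 + 1 = 123.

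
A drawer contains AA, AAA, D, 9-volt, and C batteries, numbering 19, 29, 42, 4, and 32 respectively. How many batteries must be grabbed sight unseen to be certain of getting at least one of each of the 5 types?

123

The hardest type to obtain is 9-volt: we could draw every other battery first — 126 − 4 = 122 batteries — without a single 9-volt one.
The next draw must be 9-volt, so 122 + 1 = 123.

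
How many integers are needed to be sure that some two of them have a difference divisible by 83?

84

Use the pigeonhole principle on residue classes: two integers differ by a multiple of 83 exactly when they share a remainder mod 83.
There are 83 residue classes mod 83, so 83 integers can all lie in distinct classes.
One more integer must repeat a residue, giving a difference divisible by 83. So n = 83 + 1 = 84.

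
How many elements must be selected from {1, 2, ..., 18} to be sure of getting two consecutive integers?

Partition {1, …, 18} into 9 pairs: {1,2}, {3,4}, …, {17,18}.
Choosing 9 integers — say the 9 even numbers 2, 4, …, 18 — takes one from each pair and avoids the property.
Choosing 10 forces two into the same pair by pigeonhole, and those are consecutive. So 10.

10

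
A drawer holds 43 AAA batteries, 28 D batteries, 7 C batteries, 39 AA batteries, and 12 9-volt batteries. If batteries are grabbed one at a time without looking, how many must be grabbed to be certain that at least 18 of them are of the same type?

71

Treat the 5 types as pigeonholes.
In the worst case we take at most 17 of each type, but all 7 C and all 12 9-volt (fewer than 17), giving 17 + 17 + 7 + 17 + 12 = 70.
One more battery then forces some type to 18, so 70 + 1 = 71.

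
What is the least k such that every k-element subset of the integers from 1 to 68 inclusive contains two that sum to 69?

Partition {1, …, 68} into 34 pairs: {1,68}, {2,67}, …, {34,35}.
Choosing 34 integers — say the integers 1 through 34 — takes one from each pair and avoids the property.
Choosing 35 forces two into the same pair by pigeonhole, and those sum to 69. So 35.

35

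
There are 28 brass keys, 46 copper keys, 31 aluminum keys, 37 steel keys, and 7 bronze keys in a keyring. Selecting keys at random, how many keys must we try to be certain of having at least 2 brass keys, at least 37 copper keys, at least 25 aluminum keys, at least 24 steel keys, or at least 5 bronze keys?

The worst case stops just short of every target: 1 brass, 36 copper, 24 aluminum, 23 steel, 4 bronze — 1 + 36 + 24 + 23 + 4 = 88 keys.
One more key must push some type to its target, so 88 + 1 = 89.

89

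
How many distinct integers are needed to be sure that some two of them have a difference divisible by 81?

Use the pigeonhole principle on residue classes: two integers differ by a multiple of 81 exactly when they share a remainder mod 81.
There are 81 residue classes mod 81, so 81 integers can all lie in distinct classes.
One more integer must repeat a residue, giving a difference divisible by 81. So n = 81 + 1 = 82.

82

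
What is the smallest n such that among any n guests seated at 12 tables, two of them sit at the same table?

There are 12 tables acting as pigeonholes.
With 12 guests we could place one in each, avoiding any repeat.
One more forces some class to hold 2, so 12 + 1 = 13.

13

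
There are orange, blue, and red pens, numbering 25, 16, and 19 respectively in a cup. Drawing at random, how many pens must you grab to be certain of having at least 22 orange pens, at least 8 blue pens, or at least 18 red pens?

46

The worst case stops just short of every target: 21 orange, 7 blue, 17 red — 21 + 7 + 17 = 45 pens.
One more pen must push some ink color to its target, so 45 + 1 = 46.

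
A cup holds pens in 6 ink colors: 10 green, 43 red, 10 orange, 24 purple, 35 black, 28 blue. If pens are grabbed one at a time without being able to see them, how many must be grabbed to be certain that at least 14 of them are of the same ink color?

In the worst case we take at most 13 of each ink color, but all 10 green and all 10 orange (fewer than 13), giving 10 + 13 + 10 + 13 + 13 + 13 = 72.
One more pen then forces some ink color to 14, so 72 + 1 = 73.

73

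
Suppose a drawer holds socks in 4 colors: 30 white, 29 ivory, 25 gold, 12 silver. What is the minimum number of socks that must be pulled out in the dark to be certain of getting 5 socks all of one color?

The worst case takes 4 socks of each color without reaching 5 of any: 4 × 4 = 16.
The next sock must bring some color to 5, so 16 + 1 = 17.

17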